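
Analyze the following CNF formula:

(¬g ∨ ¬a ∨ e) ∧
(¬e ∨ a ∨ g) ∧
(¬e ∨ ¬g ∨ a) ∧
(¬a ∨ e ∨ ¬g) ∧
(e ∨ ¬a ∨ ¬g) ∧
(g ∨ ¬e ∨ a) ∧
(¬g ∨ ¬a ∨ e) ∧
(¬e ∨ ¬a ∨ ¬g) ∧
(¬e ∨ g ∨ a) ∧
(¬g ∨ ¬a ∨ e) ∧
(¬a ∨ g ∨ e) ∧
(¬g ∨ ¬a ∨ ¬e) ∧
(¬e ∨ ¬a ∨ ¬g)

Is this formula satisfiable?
Yes

Yes, the formula is satisfiable.

One satisfying assignment is: g=False, e=False, a=False

Verification: With this assignment, all 13 clauses evaluate to true.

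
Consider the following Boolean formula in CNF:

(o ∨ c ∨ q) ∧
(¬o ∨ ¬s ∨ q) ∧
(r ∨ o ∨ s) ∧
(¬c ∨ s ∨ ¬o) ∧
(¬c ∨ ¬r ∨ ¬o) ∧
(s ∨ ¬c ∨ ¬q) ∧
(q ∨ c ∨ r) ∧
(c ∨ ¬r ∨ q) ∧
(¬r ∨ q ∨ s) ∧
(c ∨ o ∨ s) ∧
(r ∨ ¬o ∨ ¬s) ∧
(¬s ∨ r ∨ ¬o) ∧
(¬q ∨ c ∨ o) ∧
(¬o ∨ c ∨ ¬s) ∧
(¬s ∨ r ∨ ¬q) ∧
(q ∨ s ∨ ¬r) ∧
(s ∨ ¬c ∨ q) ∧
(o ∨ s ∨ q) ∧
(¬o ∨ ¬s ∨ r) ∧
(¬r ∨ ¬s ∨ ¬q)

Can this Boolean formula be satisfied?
Yes

Yes, the formula is satisfiable.

One satisfying assignment is: o=False, c=True, q=False, r=False, s=True

Verification: With this assignment, all 20 clauses evaluate to true.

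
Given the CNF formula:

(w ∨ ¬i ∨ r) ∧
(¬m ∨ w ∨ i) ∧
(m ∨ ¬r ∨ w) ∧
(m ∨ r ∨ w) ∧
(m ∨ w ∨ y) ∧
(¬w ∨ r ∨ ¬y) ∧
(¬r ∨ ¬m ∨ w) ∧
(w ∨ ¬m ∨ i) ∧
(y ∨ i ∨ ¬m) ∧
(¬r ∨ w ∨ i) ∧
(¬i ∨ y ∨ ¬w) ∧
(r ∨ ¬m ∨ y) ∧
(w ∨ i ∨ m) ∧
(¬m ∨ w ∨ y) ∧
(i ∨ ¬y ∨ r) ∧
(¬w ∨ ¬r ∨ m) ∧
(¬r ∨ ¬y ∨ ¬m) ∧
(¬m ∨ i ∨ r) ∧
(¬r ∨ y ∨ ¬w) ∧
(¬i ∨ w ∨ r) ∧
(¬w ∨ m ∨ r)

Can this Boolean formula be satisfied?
No

No, the formula is not satisfiable.

No assignment of truth values to the variables can make all 21 clauses true simultaneously.

The formula is UNSAT (unsatisfiable).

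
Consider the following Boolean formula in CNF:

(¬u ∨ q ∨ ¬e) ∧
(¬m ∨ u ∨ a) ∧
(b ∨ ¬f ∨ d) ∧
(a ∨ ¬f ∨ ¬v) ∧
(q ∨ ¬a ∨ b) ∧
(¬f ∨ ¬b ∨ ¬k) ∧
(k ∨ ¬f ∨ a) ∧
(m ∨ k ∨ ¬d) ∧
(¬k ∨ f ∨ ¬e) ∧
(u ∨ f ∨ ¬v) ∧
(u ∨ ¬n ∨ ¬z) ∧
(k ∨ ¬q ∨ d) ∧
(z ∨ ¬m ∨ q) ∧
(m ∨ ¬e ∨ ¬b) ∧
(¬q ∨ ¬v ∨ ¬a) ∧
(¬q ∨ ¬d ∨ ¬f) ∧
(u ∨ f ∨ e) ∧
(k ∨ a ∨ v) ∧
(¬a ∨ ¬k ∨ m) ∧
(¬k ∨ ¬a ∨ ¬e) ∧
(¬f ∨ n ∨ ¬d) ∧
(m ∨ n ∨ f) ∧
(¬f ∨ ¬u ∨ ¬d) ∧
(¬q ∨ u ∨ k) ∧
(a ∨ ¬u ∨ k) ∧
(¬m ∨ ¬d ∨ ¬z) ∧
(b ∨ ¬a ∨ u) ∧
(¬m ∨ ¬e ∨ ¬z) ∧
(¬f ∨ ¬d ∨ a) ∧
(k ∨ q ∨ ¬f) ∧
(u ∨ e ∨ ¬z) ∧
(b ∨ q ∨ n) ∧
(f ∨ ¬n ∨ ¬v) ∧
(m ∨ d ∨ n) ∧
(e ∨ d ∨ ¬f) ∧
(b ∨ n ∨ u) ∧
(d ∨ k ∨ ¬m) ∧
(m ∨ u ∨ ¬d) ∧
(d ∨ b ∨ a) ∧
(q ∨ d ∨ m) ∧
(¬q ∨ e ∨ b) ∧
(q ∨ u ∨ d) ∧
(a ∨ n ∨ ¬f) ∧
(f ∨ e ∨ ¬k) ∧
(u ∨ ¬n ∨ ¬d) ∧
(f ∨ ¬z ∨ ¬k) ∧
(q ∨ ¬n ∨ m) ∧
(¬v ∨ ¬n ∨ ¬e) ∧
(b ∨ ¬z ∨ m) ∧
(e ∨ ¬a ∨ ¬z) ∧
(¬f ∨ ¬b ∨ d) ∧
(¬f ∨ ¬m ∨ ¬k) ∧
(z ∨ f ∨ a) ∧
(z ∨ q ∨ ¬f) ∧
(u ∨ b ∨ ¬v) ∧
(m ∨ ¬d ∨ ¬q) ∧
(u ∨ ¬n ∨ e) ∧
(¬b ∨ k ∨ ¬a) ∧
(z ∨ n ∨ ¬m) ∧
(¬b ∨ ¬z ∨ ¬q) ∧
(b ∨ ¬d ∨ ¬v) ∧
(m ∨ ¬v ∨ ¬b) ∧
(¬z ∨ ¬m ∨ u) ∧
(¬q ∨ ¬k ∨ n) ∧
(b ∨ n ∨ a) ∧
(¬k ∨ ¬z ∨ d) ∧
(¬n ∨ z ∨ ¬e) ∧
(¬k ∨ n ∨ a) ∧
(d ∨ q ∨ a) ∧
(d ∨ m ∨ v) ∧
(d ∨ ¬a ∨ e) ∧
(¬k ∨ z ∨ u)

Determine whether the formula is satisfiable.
No

No, the formula is not satisfiable.

No assignment of truth values to the variables can make all 72 clauses true simultaneously.

The formula is UNSAT (unsatisfiable).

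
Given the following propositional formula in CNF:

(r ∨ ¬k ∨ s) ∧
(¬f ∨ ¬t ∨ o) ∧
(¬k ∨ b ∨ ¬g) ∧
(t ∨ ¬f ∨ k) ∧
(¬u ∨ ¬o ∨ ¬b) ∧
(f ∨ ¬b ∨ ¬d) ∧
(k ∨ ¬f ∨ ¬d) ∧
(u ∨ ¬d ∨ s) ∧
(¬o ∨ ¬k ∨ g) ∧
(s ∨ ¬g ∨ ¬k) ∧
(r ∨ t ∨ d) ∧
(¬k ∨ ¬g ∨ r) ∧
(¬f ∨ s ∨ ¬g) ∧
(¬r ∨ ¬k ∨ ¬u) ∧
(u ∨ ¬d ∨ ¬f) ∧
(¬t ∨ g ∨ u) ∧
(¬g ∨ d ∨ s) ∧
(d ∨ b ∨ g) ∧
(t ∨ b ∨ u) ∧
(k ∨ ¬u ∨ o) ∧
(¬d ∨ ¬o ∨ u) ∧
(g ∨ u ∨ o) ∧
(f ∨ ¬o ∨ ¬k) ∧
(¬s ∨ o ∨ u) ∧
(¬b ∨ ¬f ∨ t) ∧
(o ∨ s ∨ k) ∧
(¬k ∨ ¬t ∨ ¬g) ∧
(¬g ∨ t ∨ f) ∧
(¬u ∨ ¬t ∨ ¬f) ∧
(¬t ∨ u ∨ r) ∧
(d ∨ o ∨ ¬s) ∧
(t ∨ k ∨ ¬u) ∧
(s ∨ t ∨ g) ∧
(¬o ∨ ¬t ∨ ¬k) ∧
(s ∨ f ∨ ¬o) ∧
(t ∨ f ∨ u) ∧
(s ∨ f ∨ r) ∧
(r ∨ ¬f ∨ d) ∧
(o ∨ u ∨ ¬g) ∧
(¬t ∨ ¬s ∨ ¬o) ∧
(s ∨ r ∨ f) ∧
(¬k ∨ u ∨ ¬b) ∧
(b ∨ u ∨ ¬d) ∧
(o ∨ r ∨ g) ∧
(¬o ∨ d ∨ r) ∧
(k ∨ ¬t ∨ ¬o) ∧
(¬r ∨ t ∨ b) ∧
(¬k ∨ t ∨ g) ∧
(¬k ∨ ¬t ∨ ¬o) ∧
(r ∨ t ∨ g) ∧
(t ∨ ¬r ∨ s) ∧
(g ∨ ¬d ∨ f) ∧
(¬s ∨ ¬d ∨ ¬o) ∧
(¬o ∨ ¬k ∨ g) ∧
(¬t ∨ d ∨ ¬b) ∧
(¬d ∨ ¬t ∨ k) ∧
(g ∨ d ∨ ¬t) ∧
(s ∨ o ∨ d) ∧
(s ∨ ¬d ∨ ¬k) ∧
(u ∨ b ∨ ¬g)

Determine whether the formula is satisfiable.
No

No, the formula is not satisfiable.

No assignment of truth values to the variables can make all 60 clauses true simultaneously.

The formula is UNSAT (unsatisfiable).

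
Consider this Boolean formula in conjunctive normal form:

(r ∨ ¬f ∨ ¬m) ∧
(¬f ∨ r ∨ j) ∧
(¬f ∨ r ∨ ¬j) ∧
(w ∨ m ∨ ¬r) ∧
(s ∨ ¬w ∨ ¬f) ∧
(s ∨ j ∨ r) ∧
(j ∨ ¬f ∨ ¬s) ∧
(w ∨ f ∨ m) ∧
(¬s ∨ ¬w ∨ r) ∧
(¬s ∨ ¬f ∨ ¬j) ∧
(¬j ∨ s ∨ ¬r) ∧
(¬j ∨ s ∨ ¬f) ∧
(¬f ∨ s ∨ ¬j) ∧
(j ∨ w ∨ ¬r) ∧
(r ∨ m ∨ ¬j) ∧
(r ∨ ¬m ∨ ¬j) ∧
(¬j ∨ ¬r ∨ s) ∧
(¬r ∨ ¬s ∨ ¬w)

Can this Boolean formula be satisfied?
Yes

Yes, the formula is satisfiable.

One satisfying assignment is: f=False, j=True, s=True, r=True, w=False, m=True

Verification: With this assignment, all 18 clauses evaluate to true.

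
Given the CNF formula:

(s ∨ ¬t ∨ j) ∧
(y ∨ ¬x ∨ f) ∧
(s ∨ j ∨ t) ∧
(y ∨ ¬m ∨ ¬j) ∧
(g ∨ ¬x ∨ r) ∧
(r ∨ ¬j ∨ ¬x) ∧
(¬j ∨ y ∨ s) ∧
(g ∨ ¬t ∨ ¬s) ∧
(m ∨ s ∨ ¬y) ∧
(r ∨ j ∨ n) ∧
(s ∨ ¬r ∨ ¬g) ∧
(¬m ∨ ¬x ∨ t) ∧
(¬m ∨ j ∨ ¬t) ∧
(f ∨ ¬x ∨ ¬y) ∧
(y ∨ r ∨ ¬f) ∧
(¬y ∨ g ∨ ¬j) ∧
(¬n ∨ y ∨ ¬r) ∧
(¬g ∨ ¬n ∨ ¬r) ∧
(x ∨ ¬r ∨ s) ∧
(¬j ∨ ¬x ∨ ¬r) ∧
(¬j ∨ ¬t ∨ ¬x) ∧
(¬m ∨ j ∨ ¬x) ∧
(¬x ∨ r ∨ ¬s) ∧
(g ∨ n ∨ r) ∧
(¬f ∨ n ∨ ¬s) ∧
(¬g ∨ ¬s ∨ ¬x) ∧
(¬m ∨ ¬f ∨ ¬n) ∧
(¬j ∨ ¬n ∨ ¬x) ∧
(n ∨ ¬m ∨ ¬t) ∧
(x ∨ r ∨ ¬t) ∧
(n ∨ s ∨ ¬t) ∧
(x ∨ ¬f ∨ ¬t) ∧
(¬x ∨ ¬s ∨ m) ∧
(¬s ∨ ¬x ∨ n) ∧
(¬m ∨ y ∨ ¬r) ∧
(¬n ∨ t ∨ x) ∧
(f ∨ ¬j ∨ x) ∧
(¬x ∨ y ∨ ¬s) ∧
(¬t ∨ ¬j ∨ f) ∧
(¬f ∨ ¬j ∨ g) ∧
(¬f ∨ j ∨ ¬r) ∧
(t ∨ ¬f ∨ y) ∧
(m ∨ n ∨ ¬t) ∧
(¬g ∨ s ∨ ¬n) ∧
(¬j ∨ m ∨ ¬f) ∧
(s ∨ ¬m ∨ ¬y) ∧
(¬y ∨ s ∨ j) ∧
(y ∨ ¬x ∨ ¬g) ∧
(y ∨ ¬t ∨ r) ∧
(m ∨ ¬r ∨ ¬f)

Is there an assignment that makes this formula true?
Yes

Yes, the formula is satisfiable.

One satisfying assignment is: f=False, r=True, m=False, g=False, y=False, n=False, x=False, j=False, t=False, s=True

Verification: With this assignment, all 50 clauses evaluate to true.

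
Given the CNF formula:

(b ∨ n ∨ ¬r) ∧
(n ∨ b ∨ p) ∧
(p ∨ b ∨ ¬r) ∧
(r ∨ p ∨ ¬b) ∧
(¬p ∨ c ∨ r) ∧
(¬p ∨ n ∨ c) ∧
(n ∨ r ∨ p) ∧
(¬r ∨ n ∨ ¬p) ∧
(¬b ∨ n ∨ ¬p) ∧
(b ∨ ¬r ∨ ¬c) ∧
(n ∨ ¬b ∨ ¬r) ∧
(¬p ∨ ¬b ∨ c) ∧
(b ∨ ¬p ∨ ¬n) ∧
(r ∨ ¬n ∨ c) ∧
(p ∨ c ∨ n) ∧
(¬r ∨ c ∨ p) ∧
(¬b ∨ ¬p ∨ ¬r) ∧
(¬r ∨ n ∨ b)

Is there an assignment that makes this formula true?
Yes

Yes, the formula is satisfiable.

One satisfying assignment is: b=False, r=False, n=False, p=True, c=True

Verification: With this assignment, all 18 clauses evaluate to true.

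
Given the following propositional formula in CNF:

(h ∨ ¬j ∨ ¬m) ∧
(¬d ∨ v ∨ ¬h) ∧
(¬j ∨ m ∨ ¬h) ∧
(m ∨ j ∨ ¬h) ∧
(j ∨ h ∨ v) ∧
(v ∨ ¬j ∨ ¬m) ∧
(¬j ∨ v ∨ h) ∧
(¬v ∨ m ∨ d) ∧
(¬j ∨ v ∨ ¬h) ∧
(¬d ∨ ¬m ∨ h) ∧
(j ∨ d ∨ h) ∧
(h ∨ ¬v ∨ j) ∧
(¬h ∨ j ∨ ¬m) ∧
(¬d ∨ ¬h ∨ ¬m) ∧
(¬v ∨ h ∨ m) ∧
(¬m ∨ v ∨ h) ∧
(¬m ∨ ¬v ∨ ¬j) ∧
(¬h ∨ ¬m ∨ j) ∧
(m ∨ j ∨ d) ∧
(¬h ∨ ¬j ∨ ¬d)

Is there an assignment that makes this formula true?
No

No, the formula is not satisfiable.

No assignment of truth values to the variables can make all 20 clauses true simultaneously.

The formula is UNSAT (unsatisfiable).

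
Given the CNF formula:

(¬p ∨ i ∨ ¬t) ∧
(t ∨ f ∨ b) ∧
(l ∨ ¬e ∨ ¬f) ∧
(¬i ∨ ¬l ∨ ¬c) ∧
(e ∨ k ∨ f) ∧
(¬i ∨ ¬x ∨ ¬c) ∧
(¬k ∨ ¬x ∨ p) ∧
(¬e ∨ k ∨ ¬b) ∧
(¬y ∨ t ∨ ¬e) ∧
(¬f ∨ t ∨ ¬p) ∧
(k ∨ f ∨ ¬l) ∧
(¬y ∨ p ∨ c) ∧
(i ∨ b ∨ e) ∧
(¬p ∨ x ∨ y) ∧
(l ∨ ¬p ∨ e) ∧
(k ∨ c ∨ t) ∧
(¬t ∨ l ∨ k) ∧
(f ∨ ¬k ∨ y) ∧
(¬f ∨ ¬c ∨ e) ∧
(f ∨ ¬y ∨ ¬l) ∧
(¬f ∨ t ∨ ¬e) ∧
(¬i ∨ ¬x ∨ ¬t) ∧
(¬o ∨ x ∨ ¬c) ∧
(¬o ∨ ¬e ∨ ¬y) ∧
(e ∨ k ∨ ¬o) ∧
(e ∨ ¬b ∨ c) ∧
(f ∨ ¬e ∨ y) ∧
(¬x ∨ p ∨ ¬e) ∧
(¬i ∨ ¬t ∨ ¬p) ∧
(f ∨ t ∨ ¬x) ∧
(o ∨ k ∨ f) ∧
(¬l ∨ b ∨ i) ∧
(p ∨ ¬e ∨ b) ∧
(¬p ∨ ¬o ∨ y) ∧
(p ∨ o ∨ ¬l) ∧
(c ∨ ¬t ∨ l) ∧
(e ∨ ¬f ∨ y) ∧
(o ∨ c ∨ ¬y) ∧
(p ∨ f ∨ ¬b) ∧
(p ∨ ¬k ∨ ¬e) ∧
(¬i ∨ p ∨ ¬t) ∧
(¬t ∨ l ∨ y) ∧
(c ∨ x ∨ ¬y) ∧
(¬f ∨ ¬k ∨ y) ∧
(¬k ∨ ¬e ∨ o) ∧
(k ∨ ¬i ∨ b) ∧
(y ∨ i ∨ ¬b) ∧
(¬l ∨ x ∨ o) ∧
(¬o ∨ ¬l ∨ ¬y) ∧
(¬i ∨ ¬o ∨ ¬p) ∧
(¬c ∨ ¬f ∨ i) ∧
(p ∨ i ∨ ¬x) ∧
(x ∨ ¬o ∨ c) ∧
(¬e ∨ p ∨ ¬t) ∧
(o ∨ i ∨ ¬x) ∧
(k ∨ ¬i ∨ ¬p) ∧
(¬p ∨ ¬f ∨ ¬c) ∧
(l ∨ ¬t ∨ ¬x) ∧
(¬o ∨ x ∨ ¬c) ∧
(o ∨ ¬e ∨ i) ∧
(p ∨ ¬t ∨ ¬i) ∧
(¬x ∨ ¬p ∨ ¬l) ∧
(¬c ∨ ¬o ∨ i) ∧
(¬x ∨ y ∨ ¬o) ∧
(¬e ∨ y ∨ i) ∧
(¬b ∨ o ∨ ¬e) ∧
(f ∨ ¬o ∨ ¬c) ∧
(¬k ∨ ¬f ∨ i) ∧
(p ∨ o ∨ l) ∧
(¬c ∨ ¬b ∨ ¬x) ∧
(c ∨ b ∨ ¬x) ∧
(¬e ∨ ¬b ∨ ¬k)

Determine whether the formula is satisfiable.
No

No, the formula is not satisfiable.

No assignment of truth values to the variables can make all 72 clauses true simultaneously.

The formula is UNSAT (unsatisfiable).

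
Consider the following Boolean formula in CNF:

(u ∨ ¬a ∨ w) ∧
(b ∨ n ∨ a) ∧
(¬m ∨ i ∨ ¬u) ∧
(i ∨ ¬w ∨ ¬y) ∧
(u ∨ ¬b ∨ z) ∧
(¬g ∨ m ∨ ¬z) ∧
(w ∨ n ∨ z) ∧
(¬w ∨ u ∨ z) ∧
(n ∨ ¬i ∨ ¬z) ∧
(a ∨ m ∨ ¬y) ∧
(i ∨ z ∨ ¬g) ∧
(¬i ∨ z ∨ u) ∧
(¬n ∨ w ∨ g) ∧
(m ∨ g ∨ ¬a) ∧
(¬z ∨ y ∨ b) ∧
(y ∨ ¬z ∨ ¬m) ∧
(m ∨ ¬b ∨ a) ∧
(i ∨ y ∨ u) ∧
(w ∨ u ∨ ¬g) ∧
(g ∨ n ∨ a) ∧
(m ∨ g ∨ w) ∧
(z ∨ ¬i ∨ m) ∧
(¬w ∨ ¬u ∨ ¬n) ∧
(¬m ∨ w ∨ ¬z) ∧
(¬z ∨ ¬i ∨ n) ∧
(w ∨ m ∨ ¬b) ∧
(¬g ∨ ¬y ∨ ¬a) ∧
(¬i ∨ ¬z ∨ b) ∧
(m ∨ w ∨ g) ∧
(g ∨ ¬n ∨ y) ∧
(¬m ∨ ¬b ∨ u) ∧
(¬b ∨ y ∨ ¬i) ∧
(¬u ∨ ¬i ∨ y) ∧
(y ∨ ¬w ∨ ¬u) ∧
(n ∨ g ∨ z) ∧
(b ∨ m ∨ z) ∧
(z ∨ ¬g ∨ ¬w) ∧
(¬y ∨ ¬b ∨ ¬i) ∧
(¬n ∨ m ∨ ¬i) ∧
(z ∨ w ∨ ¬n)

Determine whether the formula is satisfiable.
No

No, the formula is not satisfiable.

No assignment of truth values to the variables can make all 40 clauses true simultaneously.

The formula is UNSAT (unsatisfiable).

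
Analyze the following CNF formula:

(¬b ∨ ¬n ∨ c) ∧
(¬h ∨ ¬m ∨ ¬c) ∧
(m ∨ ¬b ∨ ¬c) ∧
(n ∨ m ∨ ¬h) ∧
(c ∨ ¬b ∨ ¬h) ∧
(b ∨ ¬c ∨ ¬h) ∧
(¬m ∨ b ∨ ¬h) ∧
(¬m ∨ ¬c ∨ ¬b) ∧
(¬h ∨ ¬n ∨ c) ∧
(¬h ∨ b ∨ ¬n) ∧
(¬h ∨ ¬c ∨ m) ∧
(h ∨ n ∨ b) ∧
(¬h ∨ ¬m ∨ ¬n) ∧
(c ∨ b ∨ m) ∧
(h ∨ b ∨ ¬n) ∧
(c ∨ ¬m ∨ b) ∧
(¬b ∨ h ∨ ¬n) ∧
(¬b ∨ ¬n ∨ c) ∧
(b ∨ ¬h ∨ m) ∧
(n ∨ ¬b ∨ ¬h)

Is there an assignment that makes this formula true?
Yes

Yes, the formula is satisfiable.

One satisfying assignment is: m=False, b=True, n=False, c=False, h=False

Verification: With this assignment, all 20 clauses evaluate to true.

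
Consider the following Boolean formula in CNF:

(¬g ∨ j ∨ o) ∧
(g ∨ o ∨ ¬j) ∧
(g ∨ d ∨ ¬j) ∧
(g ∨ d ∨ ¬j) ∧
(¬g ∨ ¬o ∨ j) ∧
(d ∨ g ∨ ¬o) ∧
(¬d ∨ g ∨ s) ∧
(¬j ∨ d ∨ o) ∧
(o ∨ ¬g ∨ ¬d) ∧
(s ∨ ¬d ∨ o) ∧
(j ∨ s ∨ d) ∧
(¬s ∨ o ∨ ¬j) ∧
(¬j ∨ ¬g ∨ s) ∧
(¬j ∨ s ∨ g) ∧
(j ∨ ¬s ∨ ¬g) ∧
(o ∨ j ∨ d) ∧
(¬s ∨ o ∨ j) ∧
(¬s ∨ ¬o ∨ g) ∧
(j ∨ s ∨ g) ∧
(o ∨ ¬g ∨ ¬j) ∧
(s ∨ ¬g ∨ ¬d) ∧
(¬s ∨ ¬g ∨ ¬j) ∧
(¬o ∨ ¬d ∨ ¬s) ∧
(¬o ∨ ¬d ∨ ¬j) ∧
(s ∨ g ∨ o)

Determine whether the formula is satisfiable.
No

No, the formula is not satisfiable.

No assignment of truth values to the variables can make all 25 clauses true simultaneously.

The formula is UNSAT (unsatisfiable).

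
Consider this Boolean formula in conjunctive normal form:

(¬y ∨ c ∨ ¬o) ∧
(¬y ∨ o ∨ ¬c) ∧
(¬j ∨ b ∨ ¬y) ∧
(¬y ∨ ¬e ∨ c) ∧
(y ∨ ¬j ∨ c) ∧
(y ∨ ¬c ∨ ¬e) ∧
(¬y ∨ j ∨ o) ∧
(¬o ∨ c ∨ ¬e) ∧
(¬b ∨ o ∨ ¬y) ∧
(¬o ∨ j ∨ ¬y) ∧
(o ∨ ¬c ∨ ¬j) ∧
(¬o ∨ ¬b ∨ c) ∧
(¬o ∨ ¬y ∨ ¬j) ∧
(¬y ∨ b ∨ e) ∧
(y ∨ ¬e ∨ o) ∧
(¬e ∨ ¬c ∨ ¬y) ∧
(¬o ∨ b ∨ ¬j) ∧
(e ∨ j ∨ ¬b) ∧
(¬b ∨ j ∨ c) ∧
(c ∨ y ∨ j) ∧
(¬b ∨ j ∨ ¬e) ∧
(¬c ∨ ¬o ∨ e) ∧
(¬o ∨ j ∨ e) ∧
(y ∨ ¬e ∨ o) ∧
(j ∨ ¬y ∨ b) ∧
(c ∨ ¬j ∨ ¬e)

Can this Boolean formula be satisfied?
Yes

Yes, the formula is satisfiable.

One satisfying assignment is: e=False, o=False, j=False, c=True, y=False, b=False

Verification: With this assignment, all 26 clauses evaluate to true.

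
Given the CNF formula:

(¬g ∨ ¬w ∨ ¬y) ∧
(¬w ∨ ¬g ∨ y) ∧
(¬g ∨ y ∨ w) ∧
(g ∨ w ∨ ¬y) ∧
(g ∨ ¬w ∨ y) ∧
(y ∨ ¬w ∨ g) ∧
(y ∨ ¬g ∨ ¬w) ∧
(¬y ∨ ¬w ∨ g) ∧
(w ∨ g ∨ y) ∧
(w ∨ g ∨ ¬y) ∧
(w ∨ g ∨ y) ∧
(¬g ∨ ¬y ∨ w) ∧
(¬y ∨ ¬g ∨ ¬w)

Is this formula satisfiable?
No

No, the formula is not satisfiable.

No assignment of truth values to the variables can make all 13 clauses true simultaneously.

The formula is UNSAT (unsatisfiable).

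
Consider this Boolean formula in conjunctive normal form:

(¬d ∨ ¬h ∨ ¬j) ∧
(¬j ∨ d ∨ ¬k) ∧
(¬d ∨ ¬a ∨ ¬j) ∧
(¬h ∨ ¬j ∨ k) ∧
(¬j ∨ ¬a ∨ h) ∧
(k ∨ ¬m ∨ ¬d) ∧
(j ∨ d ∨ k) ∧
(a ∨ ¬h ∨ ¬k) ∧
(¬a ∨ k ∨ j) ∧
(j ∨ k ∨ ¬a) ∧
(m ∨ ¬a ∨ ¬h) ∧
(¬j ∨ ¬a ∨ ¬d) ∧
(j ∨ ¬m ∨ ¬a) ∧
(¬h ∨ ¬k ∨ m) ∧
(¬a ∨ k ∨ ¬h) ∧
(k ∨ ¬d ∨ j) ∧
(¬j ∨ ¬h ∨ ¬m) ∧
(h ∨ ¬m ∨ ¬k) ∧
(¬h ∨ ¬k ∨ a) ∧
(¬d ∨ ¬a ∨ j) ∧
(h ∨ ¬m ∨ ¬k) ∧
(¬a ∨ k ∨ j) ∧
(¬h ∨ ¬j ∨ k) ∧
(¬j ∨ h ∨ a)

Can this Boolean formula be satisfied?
Yes

Yes, the formula is satisfiable.

One satisfying assignment is: m=False, a=False, h=False, d=False, k=True, j=False

Verification: With this assignment, all 24 clauses evaluate to true.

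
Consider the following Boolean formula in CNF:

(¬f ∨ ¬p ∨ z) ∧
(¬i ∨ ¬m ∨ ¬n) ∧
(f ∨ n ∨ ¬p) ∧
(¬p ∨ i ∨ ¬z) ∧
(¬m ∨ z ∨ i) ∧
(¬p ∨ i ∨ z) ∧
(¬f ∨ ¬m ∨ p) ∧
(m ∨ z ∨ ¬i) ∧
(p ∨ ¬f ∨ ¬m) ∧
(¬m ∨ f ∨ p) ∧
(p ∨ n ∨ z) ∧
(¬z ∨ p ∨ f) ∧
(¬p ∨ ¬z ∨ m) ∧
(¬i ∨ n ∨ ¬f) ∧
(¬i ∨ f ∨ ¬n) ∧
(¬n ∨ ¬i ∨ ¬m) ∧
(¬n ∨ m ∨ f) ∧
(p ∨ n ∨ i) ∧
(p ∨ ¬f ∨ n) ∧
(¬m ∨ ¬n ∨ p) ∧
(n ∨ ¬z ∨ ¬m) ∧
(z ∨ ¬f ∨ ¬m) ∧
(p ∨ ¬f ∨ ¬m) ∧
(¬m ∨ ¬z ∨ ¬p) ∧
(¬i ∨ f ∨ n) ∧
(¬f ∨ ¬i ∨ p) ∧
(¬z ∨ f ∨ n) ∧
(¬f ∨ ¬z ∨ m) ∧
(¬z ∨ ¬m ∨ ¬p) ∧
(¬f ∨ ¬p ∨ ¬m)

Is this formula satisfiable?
Yes

Yes, the formula is satisfiable.

One satisfying assignment is: n=True, m=False, f=True, z=False, p=False, i=False

Verification: With this assignment, all 30 clauses evaluate to true.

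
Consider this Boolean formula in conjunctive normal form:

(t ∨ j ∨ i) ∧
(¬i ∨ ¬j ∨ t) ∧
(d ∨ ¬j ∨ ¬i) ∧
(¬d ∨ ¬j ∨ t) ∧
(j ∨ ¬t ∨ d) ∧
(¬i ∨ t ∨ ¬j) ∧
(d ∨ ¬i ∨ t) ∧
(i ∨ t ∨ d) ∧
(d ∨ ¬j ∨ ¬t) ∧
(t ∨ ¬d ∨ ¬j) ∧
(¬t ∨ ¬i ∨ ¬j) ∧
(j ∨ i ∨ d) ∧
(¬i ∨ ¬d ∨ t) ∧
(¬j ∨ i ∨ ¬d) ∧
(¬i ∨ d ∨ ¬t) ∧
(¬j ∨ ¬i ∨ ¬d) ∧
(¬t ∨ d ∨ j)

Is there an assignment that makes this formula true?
Yes

Yes, the formula is satisfiable.

One satisfying assignment is: j=False, t=True, i=False, d=True

Verification: With this assignment, all 17 clauses evaluate to true.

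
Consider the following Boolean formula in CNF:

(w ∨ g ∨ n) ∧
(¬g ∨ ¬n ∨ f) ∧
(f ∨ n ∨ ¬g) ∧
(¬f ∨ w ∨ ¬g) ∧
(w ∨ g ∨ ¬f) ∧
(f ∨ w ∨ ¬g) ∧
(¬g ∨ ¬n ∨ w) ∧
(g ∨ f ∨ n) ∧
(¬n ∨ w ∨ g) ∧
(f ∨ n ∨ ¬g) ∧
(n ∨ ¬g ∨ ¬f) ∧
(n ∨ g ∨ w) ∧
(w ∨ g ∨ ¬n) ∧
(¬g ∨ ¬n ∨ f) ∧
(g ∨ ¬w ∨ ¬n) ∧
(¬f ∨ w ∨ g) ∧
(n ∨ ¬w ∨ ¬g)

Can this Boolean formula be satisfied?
Yes

Yes, the formula is satisfiable.

One satisfying assignment is: f=True, n=True, g=True, w=True

Verification: With this assignment, all 17 clauses evaluate to true.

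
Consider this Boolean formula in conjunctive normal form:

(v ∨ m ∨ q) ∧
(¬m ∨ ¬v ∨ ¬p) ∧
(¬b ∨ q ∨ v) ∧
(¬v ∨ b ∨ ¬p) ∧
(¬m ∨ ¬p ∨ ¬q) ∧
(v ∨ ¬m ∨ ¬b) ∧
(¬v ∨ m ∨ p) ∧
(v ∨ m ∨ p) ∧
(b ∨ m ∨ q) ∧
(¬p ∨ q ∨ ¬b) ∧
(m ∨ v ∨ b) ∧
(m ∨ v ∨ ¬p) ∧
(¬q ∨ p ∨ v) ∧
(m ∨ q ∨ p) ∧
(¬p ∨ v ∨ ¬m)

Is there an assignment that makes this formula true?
Yes

Yes, the formula is satisfiable.

One satisfying assignment is: v=False, p=False, b=False, q=False, m=True

Verification: With this assignment, all 15 clauses evaluate to true.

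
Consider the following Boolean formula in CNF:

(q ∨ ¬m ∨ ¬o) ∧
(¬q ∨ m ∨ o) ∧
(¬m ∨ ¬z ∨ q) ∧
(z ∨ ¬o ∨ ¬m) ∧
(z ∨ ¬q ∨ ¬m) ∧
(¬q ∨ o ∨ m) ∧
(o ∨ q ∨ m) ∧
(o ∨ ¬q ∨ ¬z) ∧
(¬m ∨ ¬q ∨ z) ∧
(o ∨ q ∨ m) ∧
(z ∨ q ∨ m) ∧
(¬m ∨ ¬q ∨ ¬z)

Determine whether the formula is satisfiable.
Yes

Yes, the formula is satisfiable.

One satisfying assignment is: z=False, o=False, q=False, m=True

Verification: With this assignment, all 12 clauses evaluate to true.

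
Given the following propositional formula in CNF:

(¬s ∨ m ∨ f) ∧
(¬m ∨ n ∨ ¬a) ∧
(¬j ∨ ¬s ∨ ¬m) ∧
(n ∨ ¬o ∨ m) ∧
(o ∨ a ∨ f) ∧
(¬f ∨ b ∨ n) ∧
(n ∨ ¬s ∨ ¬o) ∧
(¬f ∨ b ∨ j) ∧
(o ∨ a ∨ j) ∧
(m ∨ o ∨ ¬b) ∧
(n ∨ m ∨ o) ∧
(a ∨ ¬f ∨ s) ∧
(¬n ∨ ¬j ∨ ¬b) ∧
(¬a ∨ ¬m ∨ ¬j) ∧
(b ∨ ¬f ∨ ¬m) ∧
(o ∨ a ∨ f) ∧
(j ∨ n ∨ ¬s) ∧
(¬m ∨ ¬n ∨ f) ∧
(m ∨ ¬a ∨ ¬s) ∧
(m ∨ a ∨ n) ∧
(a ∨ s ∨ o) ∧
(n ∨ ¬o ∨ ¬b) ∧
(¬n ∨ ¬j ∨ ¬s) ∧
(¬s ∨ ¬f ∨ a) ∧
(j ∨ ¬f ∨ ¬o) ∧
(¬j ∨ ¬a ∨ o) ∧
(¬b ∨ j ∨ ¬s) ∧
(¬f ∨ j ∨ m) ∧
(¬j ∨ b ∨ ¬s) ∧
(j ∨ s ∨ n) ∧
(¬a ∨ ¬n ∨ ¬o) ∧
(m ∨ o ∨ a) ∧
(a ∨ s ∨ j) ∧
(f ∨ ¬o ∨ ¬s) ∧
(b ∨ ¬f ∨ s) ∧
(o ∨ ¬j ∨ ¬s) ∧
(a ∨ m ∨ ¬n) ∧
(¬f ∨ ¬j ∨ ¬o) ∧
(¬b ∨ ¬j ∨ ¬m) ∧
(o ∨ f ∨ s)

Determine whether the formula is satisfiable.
Yes

Yes, the formula is satisfiable.

One satisfying assignment is: s=False, m=True, b=True, a=True, o=False, n=True, j=False, f=True

Verification: With this assignment, all 40 clauses evaluate to true.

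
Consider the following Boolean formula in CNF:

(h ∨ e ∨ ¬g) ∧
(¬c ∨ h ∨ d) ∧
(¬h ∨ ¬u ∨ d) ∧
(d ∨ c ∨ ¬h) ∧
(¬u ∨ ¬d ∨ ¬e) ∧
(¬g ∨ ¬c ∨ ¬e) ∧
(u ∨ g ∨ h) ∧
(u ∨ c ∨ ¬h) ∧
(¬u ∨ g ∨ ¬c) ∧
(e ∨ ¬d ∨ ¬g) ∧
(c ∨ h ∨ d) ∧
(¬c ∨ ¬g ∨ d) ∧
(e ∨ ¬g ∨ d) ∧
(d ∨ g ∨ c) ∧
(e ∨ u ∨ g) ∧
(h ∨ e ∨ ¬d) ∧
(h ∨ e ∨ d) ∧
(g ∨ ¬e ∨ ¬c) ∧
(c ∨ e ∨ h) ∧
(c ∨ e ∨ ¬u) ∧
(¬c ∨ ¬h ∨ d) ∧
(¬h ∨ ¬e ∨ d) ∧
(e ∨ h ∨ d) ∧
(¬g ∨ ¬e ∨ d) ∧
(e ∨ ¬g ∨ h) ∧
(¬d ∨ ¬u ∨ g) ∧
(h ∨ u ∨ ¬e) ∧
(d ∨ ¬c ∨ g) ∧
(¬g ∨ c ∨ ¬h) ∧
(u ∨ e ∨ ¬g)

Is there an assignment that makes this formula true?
No

No, the formula is not satisfiable.

No assignment of truth values to the variables can make all 30 clauses true simultaneously.

The formula is UNSAT (unsatisfiable).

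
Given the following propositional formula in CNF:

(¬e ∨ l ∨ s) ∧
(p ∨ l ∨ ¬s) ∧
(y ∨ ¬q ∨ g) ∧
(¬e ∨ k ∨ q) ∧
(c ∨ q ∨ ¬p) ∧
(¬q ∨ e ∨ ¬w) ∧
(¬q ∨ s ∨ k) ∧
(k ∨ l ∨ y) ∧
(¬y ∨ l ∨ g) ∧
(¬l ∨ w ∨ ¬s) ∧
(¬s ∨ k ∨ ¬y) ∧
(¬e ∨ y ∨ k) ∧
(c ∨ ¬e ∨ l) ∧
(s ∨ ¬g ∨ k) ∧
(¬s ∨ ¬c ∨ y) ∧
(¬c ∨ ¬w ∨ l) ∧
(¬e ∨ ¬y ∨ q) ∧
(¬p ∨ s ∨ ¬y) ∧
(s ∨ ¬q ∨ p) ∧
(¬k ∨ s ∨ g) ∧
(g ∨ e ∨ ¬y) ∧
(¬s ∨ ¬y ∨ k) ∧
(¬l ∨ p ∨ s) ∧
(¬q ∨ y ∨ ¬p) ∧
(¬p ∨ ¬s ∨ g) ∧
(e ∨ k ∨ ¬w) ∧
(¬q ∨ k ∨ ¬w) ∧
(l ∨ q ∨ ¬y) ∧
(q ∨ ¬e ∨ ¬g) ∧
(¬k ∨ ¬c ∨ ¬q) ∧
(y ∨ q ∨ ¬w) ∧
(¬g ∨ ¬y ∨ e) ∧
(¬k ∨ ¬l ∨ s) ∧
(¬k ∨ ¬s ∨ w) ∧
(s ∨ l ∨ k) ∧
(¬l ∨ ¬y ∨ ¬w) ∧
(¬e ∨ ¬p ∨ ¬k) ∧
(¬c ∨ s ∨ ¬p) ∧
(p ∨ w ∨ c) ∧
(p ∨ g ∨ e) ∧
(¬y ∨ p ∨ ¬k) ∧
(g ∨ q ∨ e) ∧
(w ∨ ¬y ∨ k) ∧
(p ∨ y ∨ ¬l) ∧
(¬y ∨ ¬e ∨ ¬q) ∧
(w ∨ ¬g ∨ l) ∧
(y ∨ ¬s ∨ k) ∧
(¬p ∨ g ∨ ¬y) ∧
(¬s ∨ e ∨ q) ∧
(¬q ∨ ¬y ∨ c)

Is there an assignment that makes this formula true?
No

No, the formula is not satisfiable.

No assignment of truth values to the variables can make all 50 clauses true simultaneously.

The formula is UNSAT (unsatisfiable).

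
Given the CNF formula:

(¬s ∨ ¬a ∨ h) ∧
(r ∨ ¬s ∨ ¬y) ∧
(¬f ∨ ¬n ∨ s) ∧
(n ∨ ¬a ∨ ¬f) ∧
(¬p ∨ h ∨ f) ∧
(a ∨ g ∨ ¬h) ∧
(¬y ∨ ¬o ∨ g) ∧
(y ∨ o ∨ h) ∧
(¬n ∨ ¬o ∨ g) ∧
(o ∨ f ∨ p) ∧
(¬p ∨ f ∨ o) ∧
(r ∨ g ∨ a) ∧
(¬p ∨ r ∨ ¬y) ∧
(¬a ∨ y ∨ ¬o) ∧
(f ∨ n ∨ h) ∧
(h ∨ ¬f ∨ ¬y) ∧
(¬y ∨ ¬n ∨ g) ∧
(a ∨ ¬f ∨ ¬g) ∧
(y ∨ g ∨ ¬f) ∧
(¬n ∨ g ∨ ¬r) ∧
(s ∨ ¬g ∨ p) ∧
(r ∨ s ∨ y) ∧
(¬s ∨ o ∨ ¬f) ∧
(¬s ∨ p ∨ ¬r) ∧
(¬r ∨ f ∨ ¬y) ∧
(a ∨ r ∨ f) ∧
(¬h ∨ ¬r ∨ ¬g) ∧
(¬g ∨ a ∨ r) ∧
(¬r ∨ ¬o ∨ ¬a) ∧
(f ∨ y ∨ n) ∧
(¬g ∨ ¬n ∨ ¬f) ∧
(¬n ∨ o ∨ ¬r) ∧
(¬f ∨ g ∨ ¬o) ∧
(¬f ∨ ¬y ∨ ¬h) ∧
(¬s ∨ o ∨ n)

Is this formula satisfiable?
No

No, the formula is not satisfiable.

No assignment of truth values to the variables can make all 35 clauses true simultaneously.

The formula is UNSAT (unsatisfiable).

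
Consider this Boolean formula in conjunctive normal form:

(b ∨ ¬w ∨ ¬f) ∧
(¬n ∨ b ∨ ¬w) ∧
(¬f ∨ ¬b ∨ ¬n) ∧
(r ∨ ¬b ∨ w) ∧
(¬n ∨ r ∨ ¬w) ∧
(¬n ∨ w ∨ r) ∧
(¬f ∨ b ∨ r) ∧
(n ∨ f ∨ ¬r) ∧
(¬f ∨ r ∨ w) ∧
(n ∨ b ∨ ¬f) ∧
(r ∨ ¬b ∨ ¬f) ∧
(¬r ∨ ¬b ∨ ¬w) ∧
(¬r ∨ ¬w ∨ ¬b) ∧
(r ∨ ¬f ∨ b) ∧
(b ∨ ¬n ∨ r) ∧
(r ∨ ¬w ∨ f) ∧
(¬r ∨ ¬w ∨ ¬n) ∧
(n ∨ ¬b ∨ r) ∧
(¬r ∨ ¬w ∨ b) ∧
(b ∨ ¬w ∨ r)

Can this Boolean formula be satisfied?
Yes

Yes, the formula is satisfiable.

One satisfying assignment is: r=False, w=False, f=False, b=False, n=False

Verification: With this assignment, all 20 clauses evaluate to true.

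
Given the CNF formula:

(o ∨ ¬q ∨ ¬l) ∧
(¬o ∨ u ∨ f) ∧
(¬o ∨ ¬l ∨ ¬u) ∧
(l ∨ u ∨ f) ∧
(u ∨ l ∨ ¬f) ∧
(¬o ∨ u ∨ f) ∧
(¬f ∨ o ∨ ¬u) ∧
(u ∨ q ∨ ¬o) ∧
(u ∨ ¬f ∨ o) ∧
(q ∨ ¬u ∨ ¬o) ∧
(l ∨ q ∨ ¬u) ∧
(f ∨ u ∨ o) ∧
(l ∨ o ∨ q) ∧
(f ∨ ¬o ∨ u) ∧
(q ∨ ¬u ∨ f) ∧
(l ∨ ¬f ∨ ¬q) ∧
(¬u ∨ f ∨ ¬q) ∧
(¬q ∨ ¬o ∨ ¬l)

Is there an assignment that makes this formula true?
No

No, the formula is not satisfiable.

No assignment of truth values to the variables can make all 18 clauses true simultaneously.

The formula is UNSAT (unsatisfiable).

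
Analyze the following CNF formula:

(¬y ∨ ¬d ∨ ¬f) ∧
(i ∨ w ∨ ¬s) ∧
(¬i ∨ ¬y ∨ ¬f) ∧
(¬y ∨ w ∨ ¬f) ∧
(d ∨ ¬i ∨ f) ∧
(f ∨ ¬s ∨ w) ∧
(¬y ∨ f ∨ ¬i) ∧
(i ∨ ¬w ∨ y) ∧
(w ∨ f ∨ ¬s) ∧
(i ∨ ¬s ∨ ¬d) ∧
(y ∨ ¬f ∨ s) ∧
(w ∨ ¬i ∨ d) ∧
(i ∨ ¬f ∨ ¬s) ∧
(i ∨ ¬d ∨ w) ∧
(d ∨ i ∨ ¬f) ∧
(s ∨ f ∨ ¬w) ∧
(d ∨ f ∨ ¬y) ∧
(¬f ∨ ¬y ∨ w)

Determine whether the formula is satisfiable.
Yes

Yes, the formula is satisfiable.

One satisfying assignment is: d=False, i=False, s=False, y=False, w=False, f=False

Verification: With this assignment, all 18 clauses evaluate to true.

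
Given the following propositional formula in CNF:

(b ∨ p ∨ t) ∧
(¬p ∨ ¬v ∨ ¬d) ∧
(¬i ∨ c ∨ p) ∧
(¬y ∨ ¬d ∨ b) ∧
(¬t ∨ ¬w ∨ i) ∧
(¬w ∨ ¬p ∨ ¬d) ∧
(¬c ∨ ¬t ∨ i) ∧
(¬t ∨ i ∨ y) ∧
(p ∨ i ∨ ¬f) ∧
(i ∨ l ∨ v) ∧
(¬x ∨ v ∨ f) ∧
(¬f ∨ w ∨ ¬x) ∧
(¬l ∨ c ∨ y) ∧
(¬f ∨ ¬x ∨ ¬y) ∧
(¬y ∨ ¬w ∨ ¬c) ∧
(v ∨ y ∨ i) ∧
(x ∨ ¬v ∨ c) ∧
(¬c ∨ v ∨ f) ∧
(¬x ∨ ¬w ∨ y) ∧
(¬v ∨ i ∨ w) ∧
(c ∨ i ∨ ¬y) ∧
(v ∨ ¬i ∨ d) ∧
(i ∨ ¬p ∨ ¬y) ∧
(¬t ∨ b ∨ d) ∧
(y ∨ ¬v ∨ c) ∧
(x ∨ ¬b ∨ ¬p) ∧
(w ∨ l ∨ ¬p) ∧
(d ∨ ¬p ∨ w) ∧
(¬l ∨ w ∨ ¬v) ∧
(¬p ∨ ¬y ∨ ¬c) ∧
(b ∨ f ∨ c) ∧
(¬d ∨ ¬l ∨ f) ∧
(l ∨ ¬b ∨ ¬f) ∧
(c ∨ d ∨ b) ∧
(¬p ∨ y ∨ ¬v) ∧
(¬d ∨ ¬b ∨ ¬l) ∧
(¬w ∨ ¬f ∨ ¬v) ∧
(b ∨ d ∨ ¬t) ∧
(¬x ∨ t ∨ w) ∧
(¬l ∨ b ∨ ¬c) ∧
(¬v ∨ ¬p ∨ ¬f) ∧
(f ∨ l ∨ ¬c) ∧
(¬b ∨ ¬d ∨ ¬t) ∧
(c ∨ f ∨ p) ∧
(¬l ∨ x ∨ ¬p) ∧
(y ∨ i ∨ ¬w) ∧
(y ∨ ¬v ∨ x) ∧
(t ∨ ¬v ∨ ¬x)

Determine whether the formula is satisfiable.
Yes

Yes, the formula is satisfiable.

One satisfying assignment is: f=False, c=False, w=True, y=True, d=False, x=True, b=True, p=True, l=False, i=True, v=True, t=True

Verification: With this assignment, all 48 clauses evaluate to true.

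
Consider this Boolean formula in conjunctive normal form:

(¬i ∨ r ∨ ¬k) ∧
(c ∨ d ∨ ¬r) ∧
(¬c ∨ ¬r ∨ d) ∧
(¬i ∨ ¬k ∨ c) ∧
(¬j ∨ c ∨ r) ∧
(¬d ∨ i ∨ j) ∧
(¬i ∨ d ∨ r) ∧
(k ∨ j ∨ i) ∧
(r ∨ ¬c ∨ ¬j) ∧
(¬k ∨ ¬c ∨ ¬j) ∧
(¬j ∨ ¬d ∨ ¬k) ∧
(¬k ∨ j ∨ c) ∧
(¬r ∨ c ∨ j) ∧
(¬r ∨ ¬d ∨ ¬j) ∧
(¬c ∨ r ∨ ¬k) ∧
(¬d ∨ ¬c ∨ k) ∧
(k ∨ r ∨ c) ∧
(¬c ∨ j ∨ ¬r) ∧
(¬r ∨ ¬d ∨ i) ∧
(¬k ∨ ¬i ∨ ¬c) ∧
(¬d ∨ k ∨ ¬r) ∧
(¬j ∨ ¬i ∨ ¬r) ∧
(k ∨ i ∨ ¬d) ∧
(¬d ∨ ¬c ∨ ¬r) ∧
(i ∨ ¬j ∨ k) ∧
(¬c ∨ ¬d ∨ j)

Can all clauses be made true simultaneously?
No

No, the formula is not satisfiable.

No assignment of truth values to the variables can make all 26 clauses true simultaneously.

The formula is UNSAT (unsatisfiable).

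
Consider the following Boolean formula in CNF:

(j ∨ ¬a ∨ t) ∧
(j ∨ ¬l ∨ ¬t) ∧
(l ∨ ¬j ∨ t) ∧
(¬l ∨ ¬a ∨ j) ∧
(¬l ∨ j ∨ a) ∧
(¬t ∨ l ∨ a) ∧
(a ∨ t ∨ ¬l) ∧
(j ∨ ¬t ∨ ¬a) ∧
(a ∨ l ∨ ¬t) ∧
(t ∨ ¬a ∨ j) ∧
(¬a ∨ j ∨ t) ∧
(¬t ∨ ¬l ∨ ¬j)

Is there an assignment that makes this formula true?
Yes

Yes, the formula is satisfiable.

One satisfying assignment is: l=False, t=False, a=False, j=False

Verification: With this assignment, all 12 clauses evaluate to true.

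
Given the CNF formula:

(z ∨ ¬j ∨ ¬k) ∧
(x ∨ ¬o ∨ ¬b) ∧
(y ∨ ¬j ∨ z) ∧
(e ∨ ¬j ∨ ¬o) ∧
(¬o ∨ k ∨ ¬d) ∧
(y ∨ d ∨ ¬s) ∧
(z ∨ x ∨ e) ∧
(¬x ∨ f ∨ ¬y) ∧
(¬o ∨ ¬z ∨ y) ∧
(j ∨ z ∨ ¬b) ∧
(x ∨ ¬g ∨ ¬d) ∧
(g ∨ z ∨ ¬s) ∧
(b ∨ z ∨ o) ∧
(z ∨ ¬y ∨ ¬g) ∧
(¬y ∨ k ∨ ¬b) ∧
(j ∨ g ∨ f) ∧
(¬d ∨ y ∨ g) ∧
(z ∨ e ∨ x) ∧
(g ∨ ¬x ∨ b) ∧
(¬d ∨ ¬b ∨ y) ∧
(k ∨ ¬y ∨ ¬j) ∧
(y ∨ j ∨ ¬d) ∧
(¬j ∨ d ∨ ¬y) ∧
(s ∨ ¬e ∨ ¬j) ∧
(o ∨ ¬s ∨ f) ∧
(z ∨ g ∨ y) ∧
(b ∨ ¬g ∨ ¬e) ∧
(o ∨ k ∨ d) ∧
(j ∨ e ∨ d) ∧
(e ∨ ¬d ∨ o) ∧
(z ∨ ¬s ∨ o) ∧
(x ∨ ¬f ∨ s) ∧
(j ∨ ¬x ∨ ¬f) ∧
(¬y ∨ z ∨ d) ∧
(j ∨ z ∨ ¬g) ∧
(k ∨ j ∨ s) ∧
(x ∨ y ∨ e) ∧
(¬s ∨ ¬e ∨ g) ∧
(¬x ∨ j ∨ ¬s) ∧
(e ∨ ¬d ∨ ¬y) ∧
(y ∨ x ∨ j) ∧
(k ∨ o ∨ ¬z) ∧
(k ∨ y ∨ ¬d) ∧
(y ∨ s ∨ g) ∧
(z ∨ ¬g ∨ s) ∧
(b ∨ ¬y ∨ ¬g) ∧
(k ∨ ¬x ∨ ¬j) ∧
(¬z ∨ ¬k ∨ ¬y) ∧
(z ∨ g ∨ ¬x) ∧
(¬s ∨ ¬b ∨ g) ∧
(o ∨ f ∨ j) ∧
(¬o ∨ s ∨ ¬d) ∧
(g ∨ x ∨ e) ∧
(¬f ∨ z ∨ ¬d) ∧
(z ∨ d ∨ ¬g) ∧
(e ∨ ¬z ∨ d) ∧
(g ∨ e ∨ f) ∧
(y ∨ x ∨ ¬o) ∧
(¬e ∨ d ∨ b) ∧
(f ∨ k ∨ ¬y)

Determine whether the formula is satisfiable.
No

No, the formula is not satisfiable.

No assignment of truth values to the variables can make all 60 clauses true simultaneously.

The formula is UNSAT (unsatisfiable).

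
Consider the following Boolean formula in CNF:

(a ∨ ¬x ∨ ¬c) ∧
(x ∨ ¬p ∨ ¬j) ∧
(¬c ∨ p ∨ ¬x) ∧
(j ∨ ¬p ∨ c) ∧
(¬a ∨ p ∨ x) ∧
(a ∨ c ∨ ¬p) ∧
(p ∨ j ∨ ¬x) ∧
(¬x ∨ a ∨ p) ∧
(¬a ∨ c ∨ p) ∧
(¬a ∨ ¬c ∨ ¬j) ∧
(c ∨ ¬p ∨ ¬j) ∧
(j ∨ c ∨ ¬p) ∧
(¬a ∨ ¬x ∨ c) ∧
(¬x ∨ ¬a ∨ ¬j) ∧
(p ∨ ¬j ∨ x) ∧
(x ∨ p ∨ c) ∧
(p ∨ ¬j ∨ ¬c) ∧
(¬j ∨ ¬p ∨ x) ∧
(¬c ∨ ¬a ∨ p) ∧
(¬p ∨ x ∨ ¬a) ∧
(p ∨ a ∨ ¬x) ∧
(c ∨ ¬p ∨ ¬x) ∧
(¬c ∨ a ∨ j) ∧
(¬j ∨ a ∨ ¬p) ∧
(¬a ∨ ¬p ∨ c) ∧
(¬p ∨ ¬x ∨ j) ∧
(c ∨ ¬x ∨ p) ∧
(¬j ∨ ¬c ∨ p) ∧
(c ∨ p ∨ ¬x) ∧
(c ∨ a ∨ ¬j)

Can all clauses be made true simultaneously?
No

No, the formula is not satisfiable.

No assignment of truth values to the variables can make all 30 clauses true simultaneously.

The formula is UNSAT (unsatisfiable).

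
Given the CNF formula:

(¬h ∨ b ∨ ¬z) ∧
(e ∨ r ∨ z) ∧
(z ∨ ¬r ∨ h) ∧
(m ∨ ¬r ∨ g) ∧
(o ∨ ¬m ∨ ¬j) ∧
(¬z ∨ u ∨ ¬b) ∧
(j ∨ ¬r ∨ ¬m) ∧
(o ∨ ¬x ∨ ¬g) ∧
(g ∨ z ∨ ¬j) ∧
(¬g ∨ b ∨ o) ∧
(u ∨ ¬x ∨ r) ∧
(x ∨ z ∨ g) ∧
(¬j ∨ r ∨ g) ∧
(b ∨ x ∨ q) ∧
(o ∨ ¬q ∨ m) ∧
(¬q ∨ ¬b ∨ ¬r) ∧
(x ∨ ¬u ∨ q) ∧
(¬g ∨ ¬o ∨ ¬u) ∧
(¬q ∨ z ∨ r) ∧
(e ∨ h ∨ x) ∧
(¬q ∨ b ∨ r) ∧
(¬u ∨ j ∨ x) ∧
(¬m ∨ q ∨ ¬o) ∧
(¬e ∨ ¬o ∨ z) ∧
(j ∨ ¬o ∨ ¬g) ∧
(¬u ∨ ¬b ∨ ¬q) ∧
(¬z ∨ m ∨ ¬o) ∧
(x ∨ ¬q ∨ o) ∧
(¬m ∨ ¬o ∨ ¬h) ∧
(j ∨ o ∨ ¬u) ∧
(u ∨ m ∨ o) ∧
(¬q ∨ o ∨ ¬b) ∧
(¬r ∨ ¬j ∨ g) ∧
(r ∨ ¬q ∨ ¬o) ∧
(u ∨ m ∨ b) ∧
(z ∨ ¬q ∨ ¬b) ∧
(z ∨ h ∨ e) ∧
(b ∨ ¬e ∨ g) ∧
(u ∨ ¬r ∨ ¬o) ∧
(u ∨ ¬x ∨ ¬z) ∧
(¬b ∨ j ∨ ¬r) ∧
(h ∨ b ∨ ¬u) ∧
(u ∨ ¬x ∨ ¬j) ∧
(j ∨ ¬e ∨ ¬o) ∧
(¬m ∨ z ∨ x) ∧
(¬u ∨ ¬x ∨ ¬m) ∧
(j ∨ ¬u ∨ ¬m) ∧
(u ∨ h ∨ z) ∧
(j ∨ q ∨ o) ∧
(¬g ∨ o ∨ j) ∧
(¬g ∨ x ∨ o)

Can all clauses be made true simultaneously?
No

No, the formula is not satisfiable.

No assignment of truth values to the variables can make all 51 clauses true simultaneously.

The formula is UNSAT (unsatisfiable).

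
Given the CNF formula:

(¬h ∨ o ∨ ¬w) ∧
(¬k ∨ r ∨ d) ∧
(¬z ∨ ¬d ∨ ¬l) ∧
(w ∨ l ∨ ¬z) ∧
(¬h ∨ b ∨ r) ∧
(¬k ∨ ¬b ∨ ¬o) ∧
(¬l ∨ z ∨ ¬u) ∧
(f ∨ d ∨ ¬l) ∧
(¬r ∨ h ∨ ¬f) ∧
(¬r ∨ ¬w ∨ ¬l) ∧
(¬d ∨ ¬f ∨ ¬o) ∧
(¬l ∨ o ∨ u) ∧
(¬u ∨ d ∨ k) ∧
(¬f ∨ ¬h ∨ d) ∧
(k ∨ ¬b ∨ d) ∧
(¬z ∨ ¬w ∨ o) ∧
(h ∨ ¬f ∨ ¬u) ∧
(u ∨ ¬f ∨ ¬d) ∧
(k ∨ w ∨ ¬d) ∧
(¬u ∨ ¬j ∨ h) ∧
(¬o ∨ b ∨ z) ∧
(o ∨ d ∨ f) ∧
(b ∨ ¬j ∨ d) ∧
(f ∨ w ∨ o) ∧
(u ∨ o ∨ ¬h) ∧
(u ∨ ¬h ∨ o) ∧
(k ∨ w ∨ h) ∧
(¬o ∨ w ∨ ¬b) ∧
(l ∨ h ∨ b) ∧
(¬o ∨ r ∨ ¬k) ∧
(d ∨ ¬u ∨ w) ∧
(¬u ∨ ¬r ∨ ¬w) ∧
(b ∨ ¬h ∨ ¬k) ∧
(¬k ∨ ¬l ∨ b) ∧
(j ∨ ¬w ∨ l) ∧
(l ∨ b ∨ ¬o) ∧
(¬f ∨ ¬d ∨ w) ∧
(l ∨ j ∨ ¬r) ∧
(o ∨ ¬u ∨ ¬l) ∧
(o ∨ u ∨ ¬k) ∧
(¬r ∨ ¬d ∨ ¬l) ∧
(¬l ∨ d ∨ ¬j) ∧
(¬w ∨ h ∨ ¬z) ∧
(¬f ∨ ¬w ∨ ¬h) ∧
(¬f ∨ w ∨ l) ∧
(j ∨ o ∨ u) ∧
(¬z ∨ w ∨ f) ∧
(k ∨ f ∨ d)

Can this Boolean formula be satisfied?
Yes

Yes, the formula is satisfiable.

One satisfying assignment is: f=False, j=False, l=True, r=False, o=True, k=False, w=True, z=False, h=False, d=True, b=True, u=False

Verification: With this assignment, all 48 clauses evaluate to true.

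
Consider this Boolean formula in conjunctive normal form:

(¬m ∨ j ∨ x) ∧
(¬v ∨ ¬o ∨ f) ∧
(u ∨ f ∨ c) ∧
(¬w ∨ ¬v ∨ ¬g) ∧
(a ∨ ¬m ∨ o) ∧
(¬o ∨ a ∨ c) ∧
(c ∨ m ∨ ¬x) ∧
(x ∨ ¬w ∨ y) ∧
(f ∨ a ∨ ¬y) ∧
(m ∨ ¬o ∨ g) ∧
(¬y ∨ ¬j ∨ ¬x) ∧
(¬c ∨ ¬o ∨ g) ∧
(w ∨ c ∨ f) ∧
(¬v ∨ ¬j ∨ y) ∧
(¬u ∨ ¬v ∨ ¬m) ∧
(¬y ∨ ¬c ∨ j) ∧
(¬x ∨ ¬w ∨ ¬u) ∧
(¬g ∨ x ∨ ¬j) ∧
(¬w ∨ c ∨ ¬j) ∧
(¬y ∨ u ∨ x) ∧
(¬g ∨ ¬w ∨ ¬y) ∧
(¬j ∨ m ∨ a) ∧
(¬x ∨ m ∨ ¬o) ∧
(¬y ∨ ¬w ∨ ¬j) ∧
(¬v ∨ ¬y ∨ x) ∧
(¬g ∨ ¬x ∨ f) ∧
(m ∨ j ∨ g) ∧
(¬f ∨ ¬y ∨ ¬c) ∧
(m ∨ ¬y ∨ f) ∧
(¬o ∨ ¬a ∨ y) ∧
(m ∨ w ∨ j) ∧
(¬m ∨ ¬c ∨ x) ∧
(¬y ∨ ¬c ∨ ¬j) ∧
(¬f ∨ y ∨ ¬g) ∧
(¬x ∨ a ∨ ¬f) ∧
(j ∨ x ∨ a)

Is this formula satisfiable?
Yes

Yes, the formula is satisfiable.

One satisfying assignment is: g=False, j=True, y=False, v=False, x=True, o=False, f=False, u=False, w=False, c=True, m=False, a=True

Verification: With this assignment, all 36 clauses evaluate to true.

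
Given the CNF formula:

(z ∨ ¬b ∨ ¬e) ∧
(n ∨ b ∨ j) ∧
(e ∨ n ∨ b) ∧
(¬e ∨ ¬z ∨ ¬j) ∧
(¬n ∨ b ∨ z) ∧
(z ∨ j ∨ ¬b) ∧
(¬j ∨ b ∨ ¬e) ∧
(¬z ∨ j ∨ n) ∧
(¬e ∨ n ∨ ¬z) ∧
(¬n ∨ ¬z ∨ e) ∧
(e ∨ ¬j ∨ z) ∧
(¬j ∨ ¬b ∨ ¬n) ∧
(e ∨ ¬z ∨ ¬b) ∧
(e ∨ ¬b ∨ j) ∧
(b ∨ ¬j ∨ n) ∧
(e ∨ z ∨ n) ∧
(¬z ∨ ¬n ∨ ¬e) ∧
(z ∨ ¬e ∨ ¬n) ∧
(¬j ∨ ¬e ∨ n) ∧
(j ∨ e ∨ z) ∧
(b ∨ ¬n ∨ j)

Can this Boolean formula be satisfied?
No

No, the formula is not satisfiable.

No assignment of truth values to the variables can make all 21 clauses true simultaneously.

The formula is UNSAT (unsatisfiable).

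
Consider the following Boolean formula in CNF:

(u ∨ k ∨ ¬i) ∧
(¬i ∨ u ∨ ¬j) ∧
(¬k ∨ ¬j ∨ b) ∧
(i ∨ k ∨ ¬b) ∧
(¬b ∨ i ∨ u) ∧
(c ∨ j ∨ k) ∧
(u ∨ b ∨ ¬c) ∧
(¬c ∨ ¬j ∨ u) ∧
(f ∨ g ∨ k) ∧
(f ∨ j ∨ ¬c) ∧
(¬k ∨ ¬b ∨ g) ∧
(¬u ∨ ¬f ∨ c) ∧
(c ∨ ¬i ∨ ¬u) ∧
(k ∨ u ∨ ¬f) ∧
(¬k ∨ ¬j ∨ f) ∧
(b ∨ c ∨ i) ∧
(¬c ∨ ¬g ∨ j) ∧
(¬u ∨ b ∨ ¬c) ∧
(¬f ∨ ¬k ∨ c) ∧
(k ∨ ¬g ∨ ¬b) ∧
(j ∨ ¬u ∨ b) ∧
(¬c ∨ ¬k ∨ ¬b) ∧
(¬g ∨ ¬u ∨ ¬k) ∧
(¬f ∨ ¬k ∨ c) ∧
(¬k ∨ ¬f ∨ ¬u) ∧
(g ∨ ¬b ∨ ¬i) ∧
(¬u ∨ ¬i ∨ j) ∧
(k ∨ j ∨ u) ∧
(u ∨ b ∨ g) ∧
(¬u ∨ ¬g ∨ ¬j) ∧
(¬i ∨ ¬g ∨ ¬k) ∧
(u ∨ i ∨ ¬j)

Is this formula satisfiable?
No

No, the formula is not satisfiable.

No assignment of truth values to the variables can make all 32 clauses true simultaneously.

The formula is UNSAT (unsatisfiable).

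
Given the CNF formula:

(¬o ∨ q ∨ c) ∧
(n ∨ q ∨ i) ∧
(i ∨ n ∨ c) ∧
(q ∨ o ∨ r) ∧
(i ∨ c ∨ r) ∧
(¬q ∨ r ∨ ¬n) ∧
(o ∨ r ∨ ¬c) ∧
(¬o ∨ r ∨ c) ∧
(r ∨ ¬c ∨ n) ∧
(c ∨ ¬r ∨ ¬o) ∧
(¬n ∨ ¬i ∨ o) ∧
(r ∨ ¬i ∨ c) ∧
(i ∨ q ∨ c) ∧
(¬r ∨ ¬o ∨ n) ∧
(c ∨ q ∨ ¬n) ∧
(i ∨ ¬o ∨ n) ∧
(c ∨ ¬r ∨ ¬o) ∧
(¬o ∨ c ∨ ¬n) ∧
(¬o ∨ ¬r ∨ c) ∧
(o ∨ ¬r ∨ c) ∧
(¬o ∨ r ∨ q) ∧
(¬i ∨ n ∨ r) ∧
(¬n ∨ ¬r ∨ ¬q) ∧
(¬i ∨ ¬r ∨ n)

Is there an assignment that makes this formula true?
Yes

Yes, the formula is satisfiable.

One satisfying assignment is: c=True, q=True, i=False, n=False, r=True, o=False

Verification: With this assignment, all 24 clauses evaluate to true.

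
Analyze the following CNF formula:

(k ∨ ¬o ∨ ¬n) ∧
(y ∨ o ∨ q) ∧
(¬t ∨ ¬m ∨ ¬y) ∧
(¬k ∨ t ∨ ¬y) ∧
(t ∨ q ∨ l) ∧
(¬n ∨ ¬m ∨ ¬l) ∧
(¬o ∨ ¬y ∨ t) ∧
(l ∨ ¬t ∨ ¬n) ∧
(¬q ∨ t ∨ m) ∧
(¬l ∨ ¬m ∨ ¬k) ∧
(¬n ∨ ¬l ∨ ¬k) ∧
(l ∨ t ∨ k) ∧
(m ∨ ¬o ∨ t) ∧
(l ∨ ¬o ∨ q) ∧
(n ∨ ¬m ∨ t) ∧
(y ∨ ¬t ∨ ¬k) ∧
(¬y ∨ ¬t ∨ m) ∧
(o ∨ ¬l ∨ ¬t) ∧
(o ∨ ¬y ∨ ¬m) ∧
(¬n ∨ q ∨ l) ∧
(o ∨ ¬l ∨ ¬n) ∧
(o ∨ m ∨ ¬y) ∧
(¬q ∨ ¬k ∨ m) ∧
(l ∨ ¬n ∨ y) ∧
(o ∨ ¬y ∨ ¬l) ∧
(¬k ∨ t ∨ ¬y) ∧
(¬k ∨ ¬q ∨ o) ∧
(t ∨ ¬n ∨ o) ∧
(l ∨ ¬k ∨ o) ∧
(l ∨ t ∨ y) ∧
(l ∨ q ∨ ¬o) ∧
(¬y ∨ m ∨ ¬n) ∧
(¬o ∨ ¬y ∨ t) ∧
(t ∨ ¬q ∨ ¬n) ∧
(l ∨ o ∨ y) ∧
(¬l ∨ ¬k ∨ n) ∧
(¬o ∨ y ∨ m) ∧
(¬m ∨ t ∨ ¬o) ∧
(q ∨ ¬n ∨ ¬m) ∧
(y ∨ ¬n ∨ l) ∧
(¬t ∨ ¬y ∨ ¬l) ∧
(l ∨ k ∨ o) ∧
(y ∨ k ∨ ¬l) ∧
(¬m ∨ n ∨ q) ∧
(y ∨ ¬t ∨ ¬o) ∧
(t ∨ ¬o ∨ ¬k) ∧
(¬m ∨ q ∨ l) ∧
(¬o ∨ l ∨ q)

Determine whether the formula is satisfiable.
No

No, the formula is not satisfiable.

No assignment of truth values to the variables can make all 48 clauses true simultaneously.

The formula is UNSAT (unsatisfiable).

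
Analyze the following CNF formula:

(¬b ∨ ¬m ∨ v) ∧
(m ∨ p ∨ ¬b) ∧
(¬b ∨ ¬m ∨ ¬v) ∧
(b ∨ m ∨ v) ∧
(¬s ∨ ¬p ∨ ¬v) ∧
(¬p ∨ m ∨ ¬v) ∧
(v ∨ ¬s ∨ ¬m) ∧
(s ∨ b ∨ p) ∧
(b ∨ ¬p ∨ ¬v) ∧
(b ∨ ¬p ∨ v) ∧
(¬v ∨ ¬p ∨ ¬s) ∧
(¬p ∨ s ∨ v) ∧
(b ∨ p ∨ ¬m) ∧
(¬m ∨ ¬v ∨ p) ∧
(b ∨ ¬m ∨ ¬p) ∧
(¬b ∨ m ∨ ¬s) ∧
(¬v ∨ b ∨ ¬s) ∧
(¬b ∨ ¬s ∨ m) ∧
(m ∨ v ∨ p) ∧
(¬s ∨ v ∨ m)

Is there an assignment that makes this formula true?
No

No, the formula is not satisfiable.

No assignment of truth values to the variables can make all 20 clauses true simultaneously.

The formula is UNSAT (unsatisfiable).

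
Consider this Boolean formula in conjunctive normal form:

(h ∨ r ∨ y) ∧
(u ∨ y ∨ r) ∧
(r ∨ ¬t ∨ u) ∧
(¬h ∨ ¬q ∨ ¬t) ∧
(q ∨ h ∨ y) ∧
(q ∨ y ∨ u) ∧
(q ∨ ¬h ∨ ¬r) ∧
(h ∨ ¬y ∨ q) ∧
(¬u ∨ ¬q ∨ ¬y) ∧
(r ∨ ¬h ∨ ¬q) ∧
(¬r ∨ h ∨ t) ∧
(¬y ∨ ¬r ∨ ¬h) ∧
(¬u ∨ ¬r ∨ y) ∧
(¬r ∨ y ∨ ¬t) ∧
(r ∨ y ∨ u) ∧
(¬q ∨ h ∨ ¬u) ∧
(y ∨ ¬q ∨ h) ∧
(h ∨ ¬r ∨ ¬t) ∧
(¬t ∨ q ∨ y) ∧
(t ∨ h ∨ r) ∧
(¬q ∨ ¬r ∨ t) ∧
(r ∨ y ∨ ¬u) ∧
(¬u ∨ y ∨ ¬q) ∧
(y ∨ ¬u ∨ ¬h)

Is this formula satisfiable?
Yes

Yes, the formula is satisfiable.

One satisfying assignment is: u=False, r=False, y=True, q=False, h=True, t=False

Verification: With this assignment, all 24 clauses evaluate to true.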